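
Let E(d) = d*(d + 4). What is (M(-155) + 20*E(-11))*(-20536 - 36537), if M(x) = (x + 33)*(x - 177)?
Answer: -2399577212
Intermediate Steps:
M(x) = (-177 + x)*(33 + x) (M(x) = (33 + x)*(-177 + x) = (-177 + x)*(33 + x))
E(d) = d*(4 + d)
(M(-155) + 20*E(-11))*(-20536 - 36537) = ((-5841 + (-155)**2 - 144*(-155)) + 20*(-11*(4 - 11)))*(-20536 - 36537) = ((-5841 + 24025 + 22320) + 20*(-11*(-7)))*(-57073) = (40504 + 20*77)*(-57073) = (40504 + 1540)*(-57073) = 42044*(-57073) = -2399577212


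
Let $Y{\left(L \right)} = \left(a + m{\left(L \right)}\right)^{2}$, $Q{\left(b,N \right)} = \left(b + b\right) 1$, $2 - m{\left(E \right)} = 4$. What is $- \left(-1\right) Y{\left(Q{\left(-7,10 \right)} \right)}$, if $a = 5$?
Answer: $9$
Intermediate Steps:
$m{\left(E \right)} = -2$ ($m{\left(E \right)} = 2 - 4 = -2$)
$Q{\left(b,N \right)} = 2 b$ ($Q{\left(b,N \right)} = 2 b 1 = 2 b$)
$Y{\left(L \right)} = 9$ ($Y{\left(L \right)} = \left(5 - 2\right)^{2} = 3^{2} = 9$)
$- \left(-1\right) Y{\left(Q{\left(-7,10 \right)} \right)} = - \left(-1\right) 9 = \left(-1\right) \left(-9\right) = 9$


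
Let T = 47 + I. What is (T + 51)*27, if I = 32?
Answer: 3510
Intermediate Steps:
T = 79 (T = 47 + 32 = 79)
(T + 51)*27 = (79 + 51)*27 = 130*27 = 3510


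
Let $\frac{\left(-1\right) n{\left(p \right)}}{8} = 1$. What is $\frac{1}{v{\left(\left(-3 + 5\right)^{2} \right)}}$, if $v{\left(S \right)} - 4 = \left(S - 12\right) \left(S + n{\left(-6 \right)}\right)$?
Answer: $\frac{1}{36} \approx 0.027778$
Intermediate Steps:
$n{\left(p \right)} = -8$ ($n{\left(p \right)} = \left(-8\right) 1 = -8$)
$v{\left(S \right)} = 4 + \left(-12 + S\right) \left(-8 + S\right)$ ($v{\left(S \right)} = 4 + \left(S - 12\right) \left(S - 8\right) = 4 + \left(-12 + S\right) \left(-8 + S\right)$)
$\frac{1}{v{\left(\left(-3 + 5\right)^{2} \right)}} = \frac{1}{100 + \left(\left(-3 + 5\right)^{2}\right)^{2} - 20 \left(-3 + 5\right)^{2}} = \frac{1}{100 + \left(2^{2}\right)^{2} - 20 \cdot 2^{2}} = \frac{1}{100 + 4^{2} - 80} = \frac{1}{100 + 16 - 80} = \frac{1}{36}$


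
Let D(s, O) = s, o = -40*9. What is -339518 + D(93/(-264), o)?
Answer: -29877615/88 ≈ -3.3952e+5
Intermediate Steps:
o = -360
-339518 + D(93/(-264), o) = -339518 + 93/(-264) = -339518 + 93*(-1/264) = -339518 - 31/88 = -29877615/88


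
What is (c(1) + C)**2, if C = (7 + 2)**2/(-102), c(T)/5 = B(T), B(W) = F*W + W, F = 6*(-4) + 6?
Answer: 8508889/1156 ≈ 7360.6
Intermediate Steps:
F = -18 (F = -24 + 6 = -18)
B(W) = -17*W (B(W) = -18*W + W = -17*W)
c(T) = -85*T (c(T) = 5*(-17*T) = -85*T)
C = -27/34 (C = 9**2*(-1/102) = 81*(-1/102) = -27/34 ≈ -0.79412)
(c(1) + C)**2 = (-85*1 - 27/34)**2 = (-85 - 27/34)**2 = (-2917/34)**2 = 8508889/1156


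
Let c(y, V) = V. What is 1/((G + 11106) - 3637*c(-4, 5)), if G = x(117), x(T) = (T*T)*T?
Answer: 1/1594534 ≈ 6.2714e-7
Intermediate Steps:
x(T) = T**3 (x(T) = T**2*T = T**3)
G = 1601613 (G = 117**3 = 1601613)
1/((G + 11106) - 3637*c(-4, 5)) = 1/((1601613 + 11106) - 3637*5) = 1/(1612719 - 18185) = 1/1594534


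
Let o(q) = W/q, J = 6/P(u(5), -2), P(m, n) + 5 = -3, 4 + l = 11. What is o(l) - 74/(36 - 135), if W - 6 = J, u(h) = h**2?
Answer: 593/396 ≈ 1.4975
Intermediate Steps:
l = 7 (l = -4 + 11 = 7)
P(m, n) = -8 (P(m, n) = -5 - 3 = -8)
J = -3/4 (J = 6/(-8) = 6*(-1/8) = -3/4 ≈ -0.75000)
W = 21/4 (W = 6 - 3/4 = 21/4 ≈ 5.2500)
o(q) = 21/(4*q)
o(l) - 74/(36 - 135) = (21/4)/7 - 74/(36 - 135) = (21/4)*(1/7) - 74/(-99) = 3/4 - 74*(-1/99) = 3/4 + 74/99 = 593/396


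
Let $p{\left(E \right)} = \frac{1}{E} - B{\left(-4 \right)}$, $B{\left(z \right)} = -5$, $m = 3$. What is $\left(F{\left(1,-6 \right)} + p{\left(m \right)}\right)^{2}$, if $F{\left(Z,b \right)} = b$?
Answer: $\frac{4}{9} \approx 0.44444$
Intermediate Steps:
$p{\left(E \right)} = 5 + \frac{1}{E}$ ($p{\left(E \right)} = \frac{1}{E} - -5 = \frac{1}{E} + 5 = 5 + \frac{1}{E}$)
$\left(F{\left(1,-6 \right)} + p{\left(m \right)}\right)^{2} = \left(-6 + \left(5 + \frac{1}{3}\right)\right)^{2} = \left(-6 + \frac{16}{3}\right)^{2} = \left(- \frac{2}{3}\right)^{2} = \frac{4}{9}$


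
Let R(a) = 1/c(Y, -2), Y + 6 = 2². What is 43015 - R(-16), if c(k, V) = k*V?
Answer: 172059/4 ≈ 43015.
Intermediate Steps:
Y = -2 (Y = -6 + 2² = -6 + 4 = -2)
c(k, V) = V*k
R(a) = ¼ (R(a) = 1/(-2*(-2)) = 1/4 = ¼)
43015 - R(-16) = 43015 - 1*¼ = 43015 - ¼ = 172059/4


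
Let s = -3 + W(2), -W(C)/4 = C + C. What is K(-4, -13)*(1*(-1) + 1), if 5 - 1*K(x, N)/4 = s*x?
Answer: 0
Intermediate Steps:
W(C) = -8*C (W(C) = -4*(C + C) = -8*C)
s = -19 (s = -3 - 8*2 = -3 - 16 = -19)
K(x, N) = 20 + 76*x (K(x, N) = 20 - (-76)*x = 20 + 76*x)
K(-4, -13)*(1*(-1) + 1) = (20 + 76*(-4))*(1*(-1) + 1) = (20 - 304)*(-1 + 1) = -284*0 = 0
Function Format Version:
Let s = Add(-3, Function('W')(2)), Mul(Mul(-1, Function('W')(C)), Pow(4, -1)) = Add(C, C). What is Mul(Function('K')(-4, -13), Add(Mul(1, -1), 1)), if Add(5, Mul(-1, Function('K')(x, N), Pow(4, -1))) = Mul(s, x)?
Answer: 0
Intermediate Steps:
Function('W')(C) = Mul(-8, C) (Function('W')(C) = Mul(-4, Add(C, C)) = Mul(-4, Mul(2, C)) = Mul(-8, C))
s = -19 (s = Add(-3, Mul(-8, 2)) = Add(-3, -16) = -19)
Function('K')(x, N) = Add(20, Mul(76, x)) (Function('K')(x, N) = Add(20, Mul(-4, Mul(-19, x))) = Add(20, Mul(76, x)))
Mul(Function('K')(-4, -13), Add(Mul(1, -1), 1)) = Mul(Add(20, Mul(76, -4)), Add(Mul(1, -1), 1)) = Mul(Add(20, -304), Add(-1, 1)) = Mul(-284, 0) = 0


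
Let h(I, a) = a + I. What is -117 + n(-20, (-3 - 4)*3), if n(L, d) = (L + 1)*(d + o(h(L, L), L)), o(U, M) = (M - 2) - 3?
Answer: 757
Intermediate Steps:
h(I, a) = I + a
o(U, M) = -5 + M (o(U, M) = (-2 + M) - 3 = -5 + M)
n(L, d) = (1 + L)*(-5 + L + d) (n(L, d) = (L + 1)*(d + (-5 + L)) = (1 + L)*(-5 + L + d))
-117 + n(-20, (-3 - 4)*3) = -117 + (-5 - 20 + (-3 - 4)*3 - 20*(-3 - 4)*3 - 20*(-5 - 20)) = -117 + (-5 - 20 - 7*3 - (-140)*3 - 20*(-25)) = -117 + (-5 - 20 - 21 - 20*(-21) + 500) = -117 + (-5 - 20 - 21 + 420 + 500) = -117 + 874 = 757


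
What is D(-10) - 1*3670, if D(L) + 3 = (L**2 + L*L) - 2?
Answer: -3475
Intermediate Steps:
D(L) = -5 + 2*L**2 (D(L) = -3 + ((L**2 + L*L) - 2) = -3 + ((L**2 + L**2) - 2) = -3 + (2*L**2 - 2) = -3 + (-2 + 2*L**2) = -5 + 2*L**2)
D(-10) - 1*3670 = (-5 + 2*(-10)**2) - 1*3670 = (-5 + 2*100) - 3670 = (-5 + 200) - 3670 = 195 - 3670 = -3475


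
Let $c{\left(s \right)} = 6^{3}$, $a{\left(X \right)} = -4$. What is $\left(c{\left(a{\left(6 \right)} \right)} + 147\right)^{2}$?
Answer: $131769$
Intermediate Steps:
$c{\left(s \right)} = 216$
$\left(c{\left(a{\left(6 \right)} \right)} + 147\right)^{2} = \left(216 + 147\right)^{2} = 363^{2} = 131769$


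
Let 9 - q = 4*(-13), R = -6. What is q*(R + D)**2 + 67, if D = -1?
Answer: 3056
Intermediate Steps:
q = 61 (q = 9 - 4*(-13) = 9 - 1*(-52) = 9 + 52 = 61)
q*(R + D)**2 + 67 = 61*(-6 - 1)**2 + 67 = 61*(-7)**2 + 67 = 61*49 + 67 = 2989 + 67 = 3056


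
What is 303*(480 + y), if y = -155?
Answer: 98475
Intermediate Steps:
303*(480 + y) = 303*(480 - 155) = 303*325 = 98475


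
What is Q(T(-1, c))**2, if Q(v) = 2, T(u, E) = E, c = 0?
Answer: 4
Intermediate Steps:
Q(T(-1, c))**2 = 2**2 = 4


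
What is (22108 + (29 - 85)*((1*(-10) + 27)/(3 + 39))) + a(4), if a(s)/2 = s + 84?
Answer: 66784/3 ≈ 22261.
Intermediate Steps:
a(s) = 168 + 2*s (a(s) = 2*(s + 84) = 2*(84 + s) = 168 + 2*s)
(22108 + (29 - 85)*((1*(-10) + 27)/(3 + 39))) + a(4) = (22108 + (29 - 85)*((1*(-10) + 27)/(3 + 39))) + (168 + 2*4) = (22108 - 56*(-10 + 27)/42) + (168 + 8) = (22108 - 952/42) + 176 = (22108 - 56*17/42) + 176 = (22108 - 68/3) + 176 = 66256/3 + 176 = 66784/3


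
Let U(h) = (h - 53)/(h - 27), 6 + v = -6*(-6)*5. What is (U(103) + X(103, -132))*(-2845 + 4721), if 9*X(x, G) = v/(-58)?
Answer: 34706/57 ≈ 608.88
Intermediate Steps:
v = 174 (v = -6 - 6*(-6)*5 = -6 + 36*5 = -6 + 180 = 174)
U(h) = (-53 + h)/(-27 + h)
X(x, G) = -⅓ (X(x, G) = (174/(-58))/9 = (174*(-1/58))/9 = (⅑)*(-3) = -⅓)
(U(103) + X(103, -132))*(-2845 + 4721) = ((-53 + 103)/(-27 + 103) - ⅓)*(-2845 + 4721) = (50/76 - ⅓)*1876 = ((1/76)*50 - ⅓)*1876 = (25/38 - ⅓)*1876 = (37/114)*1876 = 34706/57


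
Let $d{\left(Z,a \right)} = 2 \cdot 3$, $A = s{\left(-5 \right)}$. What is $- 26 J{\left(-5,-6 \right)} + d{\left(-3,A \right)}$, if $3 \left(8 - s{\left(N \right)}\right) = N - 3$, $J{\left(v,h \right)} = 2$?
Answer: $-46$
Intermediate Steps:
$s{\left(N \right)} = 9 - \frac{N}{3}$ ($s{\left(N \right)} = 8 - \frac{N - 3}{3} = 8 - \frac{-3 + N}{3} = 8 - \left(-1 + \frac{N}{3}\right) = 9 - \frac{N}{3}$)
$A = \frac{32}{3}$ ($A = 9 - - \frac{5}{3} = 9 + \frac{5}{3} = \frac{32}{3} \approx 10.667$)
$d{\left(Z,a \right)} = 6$
$- 26 J{\left(-5,-6 \right)} + d{\left(-3,A \right)} = \left(-26\right) 2 + 6 = -52 + 6 = -46$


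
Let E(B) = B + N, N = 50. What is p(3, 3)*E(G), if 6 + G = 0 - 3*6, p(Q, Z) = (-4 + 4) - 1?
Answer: -26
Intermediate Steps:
p(Q, Z) = -1 (p(Q, Z) = 0 - 1 = -1)
G = -24 (G = -6 + (0 - 3*6) = -6 + (0 - 18) = -6 - 18 = -24)
E(B) = 50 + B (E(B) = B + 50 = 50 + B)
p(3, 3)*E(G) = -(50 - 24) = -1*26 = -26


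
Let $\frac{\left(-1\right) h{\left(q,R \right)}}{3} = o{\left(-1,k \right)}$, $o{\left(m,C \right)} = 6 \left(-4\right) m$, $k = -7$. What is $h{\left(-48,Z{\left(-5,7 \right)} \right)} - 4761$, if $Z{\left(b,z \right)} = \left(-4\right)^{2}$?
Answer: $-4833$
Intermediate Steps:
$Z{\left(b,z \right)} = 16$
$o{\left(m,C \right)} = - 24 m$
$h{\left(q,R \right)} = -72$ ($h{\left(q,R \right)} = - 3 \left(\left(-24\right) \left(-1\right)\right) = \left(-3\right) 24 = -72$)
$h{\left(-48,Z{\left(-5,7 \right)} \right)} - 4761 = -72 - 4761 = -4833$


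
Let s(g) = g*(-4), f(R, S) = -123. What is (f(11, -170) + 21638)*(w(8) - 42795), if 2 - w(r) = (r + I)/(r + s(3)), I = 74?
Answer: -1840500675/2 ≈ -9.2025e+8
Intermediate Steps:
s(g) = -4*g
w(r) = 2 - (74 + r)/(-12 + r) (w(r) = 2 - (r + 74)/(r - 4*3) = 2 - (74 + r)/(r - 12) = 2 - (74 + r)/(-12 + r))
(f(11, -170) + 21638)*(w(8) - 42795) = (-123 + 21638)*((-98 + 8)/(-12 + 8) - 42795) = 21515*(-90/(-4) - 42795) = 21515*(-¼*(-90) - 42795) = 21515*(45/2 - 42795) = 21515*(-85545/2) = -1840500675/2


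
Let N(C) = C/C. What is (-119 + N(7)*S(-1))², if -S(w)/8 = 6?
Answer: 27889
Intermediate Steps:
S(w) = -48 (S(w) = -8*6 = -48)
N(C) = 1
(-119 + N(7)*S(-1))² = (-119 + 1*(-48))² = (-119 - 48)² = (-167)² = 27889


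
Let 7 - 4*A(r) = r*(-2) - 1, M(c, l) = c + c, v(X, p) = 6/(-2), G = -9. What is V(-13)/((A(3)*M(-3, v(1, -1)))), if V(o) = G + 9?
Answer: 0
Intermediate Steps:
v(X, p) = -3 (v(X, p) = 6*(-½) = -3)
M(c, l) = 2*c
A(r) = 2 + r/2 (A(r) = 7/4 - (r*(-2) - 1)/4 = 7/4 - (-2*r - 1)/4 = 7/4 - (-1 - 2*r)/4 = 7/4 + (¼ + r/2) = 2 + r/2)
V(o) = 0 (V(o) = -9 + 9 = 0)
V(-13)/((A(3)*M(-3, v(1, -1)))) = 0/(((2 + (½)*3)*(2*(-3)))) = 0/(((2 + 3/2)*(-6))) = 0/(((7/2)*(-6))) = 0/(-21) = 0*(-1/21) = 0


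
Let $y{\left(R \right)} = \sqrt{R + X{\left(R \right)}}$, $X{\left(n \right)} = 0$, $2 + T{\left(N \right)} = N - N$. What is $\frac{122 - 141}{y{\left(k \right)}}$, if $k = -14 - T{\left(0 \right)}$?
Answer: $\frac{19 i \sqrt{3}}{6} \approx 5.4848 i$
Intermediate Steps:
$T{\left(N \right)} = -2$ ($T{\left(N \right)} = -2 + \left(N - N\right) = -2 + 0 = -2$)
$k = -12$ ($k = -14 - -2 = -14 + 2 = -12$)
$y{\left(R \right)} = \sqrt{R}$ ($y{\left(R \right)} = \sqrt{R + 0} = \sqrt{R}$)
$\frac{122 - 141}{y{\left(k \right)}} = \frac{122 - 141}{\sqrt{-12}} = \frac{122 - 141}{2 i \sqrt{3}} = - 19 \left(- \frac{i \sqrt{3}}{6}\right) = \frac{19 i \sqrt{3}}{6}$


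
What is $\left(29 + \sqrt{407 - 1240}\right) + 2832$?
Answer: $2861 + 7 i \sqrt{17} \approx 2861.0 + 28.862 i$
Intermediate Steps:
$\left(29 + \sqrt{407 - 1240}\right) + 2832 = \left(29 + \sqrt{-833}\right) + 2832 = \left(29 + 7 i \sqrt{17}\right) + 2832 = 2861 + 7 i \sqrt{17}$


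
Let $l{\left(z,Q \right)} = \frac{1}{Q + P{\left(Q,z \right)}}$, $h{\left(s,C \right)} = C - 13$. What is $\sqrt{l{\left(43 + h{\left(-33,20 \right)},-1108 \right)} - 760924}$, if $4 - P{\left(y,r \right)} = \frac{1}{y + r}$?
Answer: $\frac{i \sqrt{1038125888015408762}}{1168031} \approx 872.31 i$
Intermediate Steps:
$P{\left(y,r \right)} = 4 - \frac{1}{r + y}$ ($P{\left(y,r \right)} = 4 - \frac{1}{y + r} = 4 - \frac{1}{r + y}$)
$h{\left(s,C \right)} = -13 + C$
$l{\left(z,Q \right)} = \frac{1}{Q + \frac{-1 + 4 Q + 4 z}{Q + z}}$ ($l{\left(z,Q \right)} = \frac{1}{Q + \frac{-1 + 4 z + 4 Q}{z + Q}} = \frac{1}{Q + \frac{-1 + 4 Q + 4 z}{Q + z}}$)
$\sqrt{l{\left(43 + h{\left(-33,20 \right)},-1108 \right)} - 760924} = \sqrt{\frac{-1108 + \left(43 + \left(-13 + 20\right)\right)}{-1 + 4 \left(-1108\right) + 4 \left(43 + \left(-13 + 20\right)\right) - 1108 \left(-1108 + \left(43 + \left(-13 + 20\right)\right)\right)} - 760924} = \sqrt{\frac{-1108 + \left(43 + 7\right)}{-1 - 4432 + 4 \left(43 + 7\right) - 1108 \left(-1108 + \left(43 + 7\right)\right)} - 760924} = \sqrt{\frac{-1108 + 50}{-1 - 4432 + 4 \cdot 50 - 1108 \left(-1108 + 50\right)} - 760924} = \sqrt{\frac{1}{-1 - 4432 + 200 - -1172264} \left(-1058\right) - 760924} = \sqrt{\frac{1}{-1 - 4432 + 200 + 1172264} \left(-1058\right) - 760924} = \sqrt{\frac{1}{1168031} \left(-1058\right) - 760924} = \sqrt{- \frac{1058}{1168031} - 760924} = \sqrt{- \frac{888782821702}{1168031}} = \frac{i \sqrt{1038125888015408762}}{1168031}$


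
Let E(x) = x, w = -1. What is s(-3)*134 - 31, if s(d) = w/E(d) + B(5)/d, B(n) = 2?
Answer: -227/3 ≈ -75.667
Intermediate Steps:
s(d) = 1/d (s(d) = -1/d + 2/d = 1/d)
s(-3)*134 - 31 = 134/(-3) - 31 = -⅓*134 - 31 = -134/3 - 31 = -227/3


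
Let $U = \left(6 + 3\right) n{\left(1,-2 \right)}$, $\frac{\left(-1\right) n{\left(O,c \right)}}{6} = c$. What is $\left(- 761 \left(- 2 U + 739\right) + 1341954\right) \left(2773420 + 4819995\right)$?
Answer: $7167811682665$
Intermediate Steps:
$n{\left(O,c \right)} = - 6 c$
$U = 108$ ($U = \left(6 + 3\right) \left(\left(-6\right) \left(-2\right)\right) = 9 \cdot 12 = 108$)
$\left(- 761 \left(- 2 U + 739\right) + 1341954\right) \left(2773420 + 4819995\right) = \left(- 761 \left(\left(-2\right) 108 + 739\right) + 1341954\right) \left(2773420 + 4819995\right) = \left(- 761 \left(-216 + 739\right) + 1341954\right) 7593415 = \left(\left(-761\right) 523 + 1341954\right) 7593415 = \left(-398003 + 1341954\right) 7593415 = 943951 \cdot 7593415 = 7167811682665$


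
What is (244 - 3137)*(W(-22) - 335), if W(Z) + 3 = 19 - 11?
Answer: 954690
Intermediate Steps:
W(Z) = 5 (W(Z) = -3 + (19 - 11) = -3 + 8 = 5)
(244 - 3137)*(W(-22) - 335) = (244 - 3137)*(5 - 335) = -2893*(-330) = 954690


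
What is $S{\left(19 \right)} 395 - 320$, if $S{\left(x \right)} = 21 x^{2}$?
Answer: $2994175$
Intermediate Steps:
$S{\left(19 \right)} 395 - 320 = 21 \cdot 19^{2} \cdot 395 - 320 = 21 \cdot 361 \cdot 395 - 320 = 7581 \cdot 395 - 320 = 2994495 - 320 = 2994175$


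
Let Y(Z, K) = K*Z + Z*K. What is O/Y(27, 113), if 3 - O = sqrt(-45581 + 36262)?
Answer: 1/2034 - I*sqrt(9319)/6102 ≈ 0.00049164 - 0.01582*I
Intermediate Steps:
Y(Z, K) = 2*K*Z (Y(Z, K) = K*Z + K*Z = 2*K*Z)
O = 3 - I*sqrt(9319) (O = 3 - sqrt(-45581 + 36262) = 3 - sqrt(-9319) = 3 - I*sqrt(9319) ≈ 3.0 - 96.535*I)
O/Y(27, 113) = (3 - I*sqrt(9319))/((2*113*27)) = (3 - I*sqrt(9319))/6102 = (3 - I*sqrt(9319))*(1/6102) = 1/2034 - I*sqrt(9319)/6102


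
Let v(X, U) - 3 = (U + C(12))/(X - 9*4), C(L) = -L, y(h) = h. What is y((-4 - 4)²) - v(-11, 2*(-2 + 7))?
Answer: 2865/47 ≈ 60.957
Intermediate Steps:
v(X, U) = 3 + (-12 + U)/(-36 + X) (v(X, U) = 3 + (U - 1*12)/(X - 9*4) = 3 + (U - 12)/(X - 36) = 3 + (-12 + U)/(-36 + X))
y((-4 - 4)²) - v(-11, 2*(-2 + 7)) = (-4 - 4)² - (-120 + 2*(-2 + 7) + 3*(-11))/(-36 - 11) = (-8)² - (-120 + 2*5 - 33)/(-47) = 64 - (-1)*(-120 + 10 - 33)/47 = 64 - (-1)*(-143)/47 = 64 - 1*143/47 = 64 - 143/47 = 2865/47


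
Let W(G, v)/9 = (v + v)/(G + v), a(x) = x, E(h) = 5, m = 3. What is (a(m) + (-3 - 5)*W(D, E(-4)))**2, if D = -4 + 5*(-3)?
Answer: 145161/49 ≈ 2962.5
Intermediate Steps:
D = -19 (D = -4 - 15 = -19)
W(G, v) = 18*v/(G + v) (W(G, v) = 9*((v + v)/(G + v)) = 9*((2*v)/(G + v)) = 9*(2*v/(G + v)) = 18*v/(G + v))
(a(m) + (-3 - 5)*W(D, E(-4)))**2 = (3 + (-3 - 5)*(18*5/(-19 + 5)))**2 = (3 - 144*5/(-14))**2 = (3 - 144*5*(-1)/14)**2 = (3 - 8*(-45/7))**2 = (3 + 360/7)**2 = (381/7)**2 = 145161/49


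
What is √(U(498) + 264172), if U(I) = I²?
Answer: 4*√32011 ≈ 715.67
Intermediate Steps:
√(U(498) + 264172) = √(498² + 264172) = √(248004 + 264172) = √512176 = 4*√32011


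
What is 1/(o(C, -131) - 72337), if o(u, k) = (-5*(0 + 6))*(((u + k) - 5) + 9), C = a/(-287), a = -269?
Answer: -287/19675319 ≈ -1.4587e-5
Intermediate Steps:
C = 269/287 (C = -269/(-287) = -269*(-1/287) = 269/287 ≈ 0.93728)
o(u, k) = -120 - 30*k - 30*u (o(u, k) = (-5*6)*(((k + u) - 5) + 9) = -30*((-5 + k + u) + 9) = -30*(4 + k + u) = -120 - 30*k - 30*u)
1/(o(C, -131) - 72337) = 1/((-120 - 30*(-131) - 30*269/287) - 72337) = 1/((-120 + 3930 - 8070/287) - 72337) = 1/(1085400/287 - 72337) = 1/(-19675319/287) = -287/19675319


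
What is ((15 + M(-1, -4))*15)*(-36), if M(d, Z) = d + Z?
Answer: -5400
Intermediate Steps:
M(d, Z) = Z + d
((15 + M(-1, -4))*15)*(-36) = ((15 + (-4 - 1))*15)*(-36) = ((15 - 5)*15)*(-36) = (10*15)*(-36) = 150*(-36) = -5400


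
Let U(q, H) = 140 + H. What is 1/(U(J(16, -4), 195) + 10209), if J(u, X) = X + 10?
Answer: 1/10544 ≈ 9.4841e-5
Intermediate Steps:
J(u, X) = 10 + X
1/(U(J(16, -4), 195) + 10209) = 1/((140 + 195) + 10209) = 1/(335 + 10209) = 1/10544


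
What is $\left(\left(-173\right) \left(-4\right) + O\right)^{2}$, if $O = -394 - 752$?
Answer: $206116$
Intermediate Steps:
$O = -1146$ ($O = -394 - 752 = -1146$)
$\left(\left(-173\right) \left(-4\right) + O\right)^{2} = \left(\left(-173\right) \left(-4\right) - 1146\right)^{2} = \left(692 - 1146\right)^{2} = \left(-454\right)^{2} = 206116$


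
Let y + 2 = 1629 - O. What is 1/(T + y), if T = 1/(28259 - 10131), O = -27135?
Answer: 18128/521397537 ≈ 3.4768e-5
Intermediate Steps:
y = 28762 (y = -2 + (1629 - 1*(-27135)) = -2 + (1629 + 27135) = -2 + 28764 = 28762)
T = 1/18128 ≈ 5.5163e-5
1/(T + y) = 1/(1/18128 + 28762) = 1/(521397537/18128) = 18128/521397537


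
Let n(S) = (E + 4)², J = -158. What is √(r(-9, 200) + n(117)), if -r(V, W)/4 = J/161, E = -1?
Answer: √335041/161 ≈ 3.5952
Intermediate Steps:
r(V, W) = 632/161 (r(V, W) = -(-632)/161 = -4*(-158/161) = 632/161)
n(S) = 9 (n(S) = (-1 + 4)² = 3² = 9)
√(r(-9, 200) + n(117)) = √(632/161 + 9) = √(2081/161) = √335041/161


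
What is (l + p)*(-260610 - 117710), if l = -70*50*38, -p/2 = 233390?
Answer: 226908769600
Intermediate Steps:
p = -466780 (p = -2*233390 = -466780)
l = -133000 (l = -3500*38 = -133000)
(l + p)*(-260610 - 117710) = (-133000 - 466780)*(-260610 - 117710) = -599780*(-378320) = 226908769600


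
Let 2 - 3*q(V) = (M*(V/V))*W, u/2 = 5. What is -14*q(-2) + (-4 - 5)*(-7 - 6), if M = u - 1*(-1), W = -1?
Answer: 169/3 ≈ 56.333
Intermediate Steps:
u = 10 (u = 2*5 = 10)
M = 11 (M = 10 - 1*(-1) = 10 + 1 = 11)
q(V) = 13/3 (q(V) = ⅔ - 11*(V/V)*(-1)/3 = ⅔ - 11*1*(-1)/3 = ⅔ - 11*(-1)/3 = ⅔ - ⅓*(-11) = ⅔ + 11/3 = 13/3)
-14*q(-2) + (-4 - 5)*(-7 - 6) = -14*13/3 + (-4 - 5)*(-7 - 6) = -182/3 - 9*(-13) = -182/3 + 117 = 169/3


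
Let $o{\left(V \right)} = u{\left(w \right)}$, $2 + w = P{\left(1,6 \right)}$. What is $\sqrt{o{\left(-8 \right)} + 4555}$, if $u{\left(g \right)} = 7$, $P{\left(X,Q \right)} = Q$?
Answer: $\sqrt{4562} \approx 67.543$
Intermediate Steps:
$w = 4$ ($w = -2 + 6 = 4$)
$o{\left(V \right)} = 7$
$\sqrt{o{\left(-8 \right)} + 4555} = \sqrt{7 + 4555} = \sqrt{4562}$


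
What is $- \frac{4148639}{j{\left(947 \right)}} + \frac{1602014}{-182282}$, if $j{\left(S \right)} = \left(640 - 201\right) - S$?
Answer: $\frac{377704195543}{46299628} \approx 8157.8$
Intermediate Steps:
$j{\left(S \right)} = 439 - S$
$- \frac{4148639}{j{\left(947 \right)}} + \frac{1602014}{-182282} = - \frac{4148639}{439 - 947} + \frac{1602014}{-182282} = - \frac{4148639}{439 - 947} + 1602014 \left(- \frac{1}{182282}\right) = - \frac{4148639}{-508} - \frac{801007}{91141} = \left(-4148639\right) \left(- \frac{1}{508}\right) - \frac{801007}{91141} = \frac{4148639}{508} - \frac{801007}{91141} = \frac{377704195543}{46299628}$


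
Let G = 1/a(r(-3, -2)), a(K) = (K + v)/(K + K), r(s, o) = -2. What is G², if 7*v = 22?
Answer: 49/4 ≈ 12.250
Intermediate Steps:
v = 22/7 (v = (⅐)*22 = 22/7 ≈ 3.1429)
a(K) = (22/7 + K)/(2*K) (a(K) = (K + 22/7)/(K + K) = (22/7 + K)/((2*K)) = (22/7 + K)*(1/(2*K)) = (22/7 + K)/(2*K))
G = -7/2 (G = 1/((1/14)*(22 + 7*(-2))/(-2)) = 1/((1/14)*(-½)*(22 - 14)) = 1/((1/14)*(-½)*8) = 1/(-2/7) = -7/2 ≈ -3.5000)
G² = (-7/2)² = 49/4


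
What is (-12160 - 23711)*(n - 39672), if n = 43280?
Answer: -129422568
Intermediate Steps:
(-12160 - 23711)*(n - 39672) = (-12160 - 23711)*(43280 - 39672) = -35871*3608 = -129422568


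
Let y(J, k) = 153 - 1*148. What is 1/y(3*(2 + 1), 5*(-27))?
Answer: ⅕ ≈ 0.20000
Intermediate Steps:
y(J, k) = 5 (y(J, k) = 153 - 148 = 5)
1/y(3*(2 + 1), 5*(-27)) = 1/5 = ⅕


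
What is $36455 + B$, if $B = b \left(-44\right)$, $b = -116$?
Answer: $41559$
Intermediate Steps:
$B = 5104$ ($B = \left(-116\right) \left(-44\right) = 5104$)
$36455 + B = 36455 + 5104 = 41559$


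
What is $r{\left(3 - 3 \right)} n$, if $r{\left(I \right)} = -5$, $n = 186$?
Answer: $-930$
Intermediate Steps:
$r{\left(3 - 3 \right)} n = \left(-5\right) 186 = -930$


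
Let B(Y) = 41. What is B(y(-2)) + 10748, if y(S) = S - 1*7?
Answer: 10789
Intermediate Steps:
y(S) = -7 + S (y(S) = S - 7 = -7 + S)
B(y(-2)) + 10748 = 41 + 10748 = 10789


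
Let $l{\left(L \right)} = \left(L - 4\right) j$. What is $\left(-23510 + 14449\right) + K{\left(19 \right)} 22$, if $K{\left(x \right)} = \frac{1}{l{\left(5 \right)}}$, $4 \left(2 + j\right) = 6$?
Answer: $-9105$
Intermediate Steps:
$j = - \frac{1}{2}$ ($j = -2 + \frac{1}{4} \cdot 6 = -2 + \frac{3}{2} = - \frac{1}{2} \approx -0.5$)
$l{\left(L \right)} = 2 - \frac{L}{2}$ ($l{\left(L \right)} = \left(L - 4\right) \left(- \frac{1}{2}\right) = \left(-4 + L\right) \left(- \frac{1}{2}\right) = 2 - \frac{L}{2}$)
$K{\left(x \right)} = -2$ ($K{\left(x \right)} = \frac{1}{2 - \frac{5}{2}} = \frac{1}{- \frac{1}{2}} = -2$)
$\left(-23510 + 14449\right) + K{\left(19 \right)} 22 = \left(-23510 + 14449\right) - 44 = -9061 - 44 = -9105$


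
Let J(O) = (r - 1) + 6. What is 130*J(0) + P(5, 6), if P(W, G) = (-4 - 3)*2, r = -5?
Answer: -14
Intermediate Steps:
P(W, G) = -14 (P(W, G) = -7*2 = -14)
J(O) = 0 (J(O) = (-5 - 1) + 6 = -6 + 6 = 0)
130*J(0) + P(5, 6) = 130*0 - 14 = 0 - 14 = -14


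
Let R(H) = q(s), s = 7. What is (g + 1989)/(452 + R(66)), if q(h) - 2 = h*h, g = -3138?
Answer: -1149/503 ≈ -2.2843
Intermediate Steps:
q(h) = 2 + h² (q(h) = 2 + h*h = 2 + h²)
R(H) = 51 (R(H) = 2 + 7² = 2 + 49 = 51)
(g + 1989)/(452 + R(66)) = (-3138 + 1989)/(452 + 51) = -1149/503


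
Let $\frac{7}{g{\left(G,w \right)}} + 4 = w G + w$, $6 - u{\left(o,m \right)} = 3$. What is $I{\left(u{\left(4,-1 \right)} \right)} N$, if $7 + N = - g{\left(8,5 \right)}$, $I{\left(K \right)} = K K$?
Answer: $- \frac{2646}{41} \approx -64.537$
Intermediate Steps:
$u{\left(o,m \right)} = 3$ ($u{\left(o,m \right)} = 6 - 3 = 3$)
$I{\left(K \right)} = K^{2}$
$g{\left(G,w \right)} = \frac{7}{-4 + w + G w}$ ($g{\left(G,w \right)} = \frac{7}{-4 + \left(w G + w\right)} = \frac{7}{-4 + \left(G w + w\right)} = \frac{7}{-4 + \left(w + G w\right)} = \frac{7}{-4 + w + G w}$)
$N = - \frac{294}{41}$ ($N = -7 - \frac{7}{-4 + 5 + 8 \cdot 5} = -7 - \frac{7}{-4 + 5 + 40} = -7 - \frac{7}{41} = - \frac{294}{41} \approx -7.1707$)
$I{\left(u{\left(4,-1 \right)} \right)} N = 3^{2} \left(- \frac{294}{41}\right) = 9 \left(- \frac{294}{41}\right) = - \frac{2646}{41}$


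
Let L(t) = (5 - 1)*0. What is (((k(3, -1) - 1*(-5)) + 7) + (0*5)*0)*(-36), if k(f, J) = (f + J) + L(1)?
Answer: -504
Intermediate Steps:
L(t) = 0 (L(t) = 4*0 = 0)
k(f, J) = J + f (k(f, J) = (f + J) + 0 = (J + f) + 0 = J + f)
(((k(3, -1) - 1*(-5)) + 7) + (0*5)*0)*(-36) = ((((-1 + 3) - 1*(-5)) + 7) + (0*5)*0)*(-36) = (((2 + 5) + 7) + 0*0)*(-36) = ((7 + 7) + 0)*(-36) = (14 + 0)*(-36) = 14*(-36) = -504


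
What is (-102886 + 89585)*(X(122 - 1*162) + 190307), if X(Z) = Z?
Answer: -2530741367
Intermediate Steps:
(-102886 + 89585)*(X(122 - 1*162) + 190307) = (-102886 + 89585)*((122 - 1*162) + 190307) = -13301*((122 - 162) + 190307) = -13301*(-40 + 190307) = -13301*190267 = -2530741367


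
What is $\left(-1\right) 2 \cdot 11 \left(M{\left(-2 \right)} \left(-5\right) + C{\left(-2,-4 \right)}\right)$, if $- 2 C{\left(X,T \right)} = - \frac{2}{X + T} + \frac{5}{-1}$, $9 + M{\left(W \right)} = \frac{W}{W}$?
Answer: $- \frac{2794}{3} \approx -931.33$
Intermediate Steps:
$M{\left(W \right)} = -8$ ($M{\left(W \right)} = -9 + \frac{W}{W} = -9 + 1 = -8$)
$C{\left(X,T \right)} = \frac{5}{2} + \frac{1}{T + X}$ ($C{\left(X,T \right)} = - \frac{- \frac{2}{X + T} + \frac{5}{-1}}{2} = - \frac{- \frac{2}{T + X} + 5 \left(-1\right)}{2} = - \frac{- \frac{2}{T + X} - 5}{2} = - \frac{-5 - \frac{2}{T + X}}{2} = \frac{5}{2} + \frac{1}{T + X}$)
$\left(-1\right) 2 \cdot 11 \left(M{\left(-2 \right)} \left(-5\right) + C{\left(-2,-4 \right)}\right) = \left(-1\right) 2 \cdot 11 \left(\left(-8\right) \left(-5\right) + \frac{2 + 5 \left(-4\right) + 5 \left(-2\right)}{2 \left(-4 - 2\right)}\right) = \left(-2\right) 11 \left(40 + \frac{2 - 20 - 10}{2 \left(-6\right)}\right) = - 22 \left(40 + \frac{1}{2} \left(- \frac{1}{6}\right) \left(-28\right)\right) = - 22 \left(40 + \frac{7}{3}\right) = \left(-22\right) \frac{127}{3} = - \frac{2794}{3}$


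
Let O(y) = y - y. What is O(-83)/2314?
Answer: 0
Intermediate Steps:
O(y) = 0
O(-83)/2314 = 0/2314 = 0*(1/2314) = 0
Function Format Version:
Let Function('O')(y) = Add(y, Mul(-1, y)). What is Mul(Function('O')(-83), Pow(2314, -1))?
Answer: 0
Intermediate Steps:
Function('O')(y) = 0
Mul(Function('O')(-83), Pow(2314, -1)) = Mul(0, Pow(2314, -1)) = Mul(0, Rational(1, 2314)) = 0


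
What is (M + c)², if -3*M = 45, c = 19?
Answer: 16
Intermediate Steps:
M = -15 (M = -⅓*45 = -15)
(M + c)² = (-15 + 19)² = 4² = 16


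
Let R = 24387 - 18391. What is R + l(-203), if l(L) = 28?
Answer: 6024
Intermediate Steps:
R = 5996
R + l(-203) = 5996 + 28 = 6024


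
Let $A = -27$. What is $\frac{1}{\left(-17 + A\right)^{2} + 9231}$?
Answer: $\frac{1}{11167} \approx 8.955 \cdot 10^{-5}$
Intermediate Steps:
$\frac{1}{\left(-17 + A\right)^{2} + 9231} = \frac{1}{\left(-17 - 27\right)^{2} + 9231} = \frac{1}{\left(-44\right)^{2} + 9231} = \frac{1}{1936 + 9231} = \frac{1}{11167}$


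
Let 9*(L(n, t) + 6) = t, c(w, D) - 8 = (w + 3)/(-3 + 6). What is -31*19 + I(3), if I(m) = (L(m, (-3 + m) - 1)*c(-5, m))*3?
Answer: -6511/9 ≈ -723.44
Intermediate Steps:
c(w, D) = 9 + w/3 (c(w, D) = 8 + (w + 3)/(-3 + 6) = 8 + (3 + w)/3 = 8 + (3 + w)*(⅓) = 8 + (1 + w/3) = 9 + w/3)
L(n, t) = -6 + t/9
I(m) = -1276/9 + 22*m/9 (I(m) = ((-6 + ((-3 + m) - 1)/9)*(9 + (⅓)*(-5)))*3 = ((-6 + (-4 + m)/9)*(9 - 5/3))*3 = ((-6 + (-4/9 + m/9))*(22/3))*3 = ((-58/9 + m/9)*(22/3))*3 = (-1276/27 + 22*m/27)*3 = -1276/9 + 22*m/9)
-31*19 + I(3) = -31*19 + (-1276/9 + (22/9)*3) = -589 + (-1276/9 + 22/3) = -589 - 1210/9 = -6511/9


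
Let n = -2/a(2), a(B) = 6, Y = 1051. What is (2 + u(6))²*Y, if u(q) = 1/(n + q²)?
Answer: 49490539/11449 ≈ 4322.7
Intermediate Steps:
n = -⅓ (n = -2/6 = -2*⅙ = -⅓ ≈ -0.33333)
u(q) = 1/(-⅓ + q²)
(2 + u(6))²*Y = (2 + 3/(-1 + 3*6²))²*1051 = (2 + 3/(-1 + 3*36))²*1051 = (2 + 3/(-1 + 108))²*1051 = (2 + 3/107)²*1051 = (217/107)²*1051 = (47089/11449)*1051 = 49490539/11449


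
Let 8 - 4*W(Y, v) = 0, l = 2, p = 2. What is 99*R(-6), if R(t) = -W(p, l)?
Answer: -198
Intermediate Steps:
W(Y, v) = 2 (W(Y, v) = 2 - ¼*0 = 2 + 0 = 2)
R(t) = -2 (R(t) = -1*2 = -2)
99*R(-6) = 99*(-2) = -198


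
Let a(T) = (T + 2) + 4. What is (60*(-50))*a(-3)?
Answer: -9000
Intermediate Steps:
a(T) = 6 + T (a(T) = (2 + T) + 4 = 6 + T)
(60*(-50))*a(-3) = (60*(-50))*(6 - 3) = -3000*3 = -9000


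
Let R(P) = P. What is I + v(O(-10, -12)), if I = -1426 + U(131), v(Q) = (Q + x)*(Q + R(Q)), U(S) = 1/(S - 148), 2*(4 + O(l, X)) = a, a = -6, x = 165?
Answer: -61847/17 ≈ -3638.1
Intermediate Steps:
O(l, X) = -7 (O(l, X) = -4 + (1/2)*(-6) = -4 - 3 = -7)
U(S) = 1/(-148 + S)
v(Q) = 2*Q*(165 + Q) (v(Q) = (Q + 165)*(Q + Q) = (165 + Q)*(2*Q) = 2*Q*(165 + Q))
I = -24243/17 (I = -1426 + 1/(-148 + 131) = -1426 + 1/(-17) = -1426 - 1/17 = -24243/17 ≈ -1426.1)
I + v(O(-10, -12)) = -24243/17 + 2*(-7)*(165 - 7) = -24243/17 + 2*(-7)*158 = -24243/17 - 2212 = -61847/17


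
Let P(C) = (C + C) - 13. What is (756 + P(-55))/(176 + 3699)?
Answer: 633/3875 ≈ 0.16335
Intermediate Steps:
P(C) = -13 + 2*C (P(C) = 2*C - 13 = -13 + 2*C)
(756 + P(-55))/(176 + 3699) = (756 + (-13 + 2*(-55)))/(176 + 3699) = (756 + (-13 - 110))/3875 = (756 - 123)*(1/3875) = 633*(1/3875) = 633/3875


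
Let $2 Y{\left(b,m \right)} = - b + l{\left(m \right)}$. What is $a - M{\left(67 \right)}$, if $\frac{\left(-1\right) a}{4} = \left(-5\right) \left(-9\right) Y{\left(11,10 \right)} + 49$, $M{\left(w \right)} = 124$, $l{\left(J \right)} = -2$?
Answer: $850$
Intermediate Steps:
$Y{\left(b,m \right)} = -1 - \frac{b}{2}$ ($Y{\left(b,m \right)} = \frac{- b - 2}{2} = \frac{-2 - b}{2} = -1 - \frac{b}{2}$)
$a = 974$ ($a = - 4 \left(\left(-5\right) \left(-9\right) \left(-1 - \frac{11}{2}\right) + 49\right) = - 4 \left(45 \left(-1 - \frac{11}{2}\right) + 49\right) = - 4 \left(45 \left(- \frac{13}{2}\right) + 49\right) = - 4 \left(- \frac{585}{2} + 49\right) = \left(-4\right) \left(- \frac{487}{2}\right) = 974$)
$a - M{\left(67 \right)} = 974 - 124 = 850$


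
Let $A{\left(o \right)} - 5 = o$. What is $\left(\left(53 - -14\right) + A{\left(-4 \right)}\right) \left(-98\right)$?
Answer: $-6664$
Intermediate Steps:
$A{\left(o \right)} = 5 + o$
$\left(\left(53 - -14\right) + A{\left(-4 \right)}\right) \left(-98\right) = \left(\left(53 - -14\right) + \left(5 - 4\right)\right) \left(-98\right) = \left(\left(53 + 14\right) + 1\right) \left(-98\right) = \left(67 + 1\right) \left(-98\right) = 68 \left(-98\right) = -6664$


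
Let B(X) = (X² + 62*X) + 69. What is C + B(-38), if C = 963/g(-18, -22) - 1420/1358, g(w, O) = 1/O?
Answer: -14958401/679 ≈ -22030.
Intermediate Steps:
C = -14386004/679 (C = 963/(1/(-22)) - 1420/1358 = 963/(-1/22) - 1420*1/1358 = 963*(-22) - 710/679 = -21186 - 710/679 = -14386004/679 ≈ -21187.)
B(X) = 69 + X² + 62*X
C + B(-38) = -14386004/679 + (69 + (-38)² + 62*(-38)) = -14386004/679 + (69 + 1444 - 2356) = -14386004/679 - 843 = -14958401/679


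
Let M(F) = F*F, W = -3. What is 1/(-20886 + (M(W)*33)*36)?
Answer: -1/10194 ≈ -9.8097e-5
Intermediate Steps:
M(F) = F**2
1/(-20886 + (M(W)*33)*36) = 1/(-20886 + ((-3)**2*33)*36) = 1/(-20886 + (9*33)*36) = 1/(-20886 + 297*36) = 1/(-20886 + 10692) = 1/(-10194) = -1/10194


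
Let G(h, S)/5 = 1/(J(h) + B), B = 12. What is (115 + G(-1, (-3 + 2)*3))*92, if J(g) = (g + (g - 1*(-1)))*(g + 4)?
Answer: 95680/9 ≈ 10631.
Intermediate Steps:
J(g) = (1 + 2*g)*(4 + g) (J(g) = (g + (g + 1))*(4 + g) = (g + (1 + g))*(4 + g) = (1 + 2*g)*(4 + g))
G(h, S) = 5/(16 + 2*h**2 + 9*h) (G(h, S) = 5/((4 + 2*h**2 + 9*h) + 12) = 5/(16 + 2*h**2 + 9*h))
(115 + G(-1, (-3 + 2)*3))*92 = (115 + 5/(16 + 2*(-1)**2 + 9*(-1)))*92 = (115 + 5/(16 + 2*1 - 9))*92 = (115 + 5/(16 + 2 - 9))*92 = (115 + 5/9)*92 = (1040/9)*92 = 95680/9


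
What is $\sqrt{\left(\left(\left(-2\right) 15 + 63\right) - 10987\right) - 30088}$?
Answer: $i \sqrt{41042} \approx 202.59 i$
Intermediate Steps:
$\sqrt{\left(\left(\left(-2\right) 15 + 63\right) - 10987\right) - 30088} = \sqrt{\left(\left(-30 + 63\right) - 10987\right) - 30088} = \sqrt{\left(33 - 10987\right) - 30088} = \sqrt{-10954 - 30088} = \sqrt{-41042} = i \sqrt{41042}$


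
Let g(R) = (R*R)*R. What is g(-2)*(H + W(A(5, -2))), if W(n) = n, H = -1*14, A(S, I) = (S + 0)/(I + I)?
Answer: 122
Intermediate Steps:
A(S, I) = S/(2*I) (A(S, I) = S/((2*I)) = S*(1/(2*I)) = S/(2*I))
g(R) = R³ (g(R) = R²*R = R³)
H = -14
g(-2)*(H + W(A(5, -2))) = (-2)³*(-14 + (½)*5/(-2)) = -8*(-14 + (½)*5*(-½)) = -8*(-14 - 5/4) = -8*(-61/4) = 122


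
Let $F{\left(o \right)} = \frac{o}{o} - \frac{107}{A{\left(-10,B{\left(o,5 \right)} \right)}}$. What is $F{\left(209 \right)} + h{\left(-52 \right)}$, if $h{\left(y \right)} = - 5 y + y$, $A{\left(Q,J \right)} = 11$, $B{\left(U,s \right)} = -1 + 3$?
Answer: $\frac{2192}{11} \approx 199.27$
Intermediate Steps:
$B{\left(U,s \right)} = 2$
$h{\left(y \right)} = - 4 y$
$F{\left(o \right)} = - \frac{96}{11}$ ($F{\left(o \right)} = \frac{o}{o} - \frac{107}{11} = 1 - \frac{107}{11} = - \frac{96}{11}$)
$F{\left(209 \right)} + h{\left(-52 \right)} = - \frac{96}{11} - -208 = - \frac{96}{11} + 208 = \frac{2192}{11}$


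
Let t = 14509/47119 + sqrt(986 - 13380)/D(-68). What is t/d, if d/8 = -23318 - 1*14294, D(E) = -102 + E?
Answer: -14509/14177918624 + I*sqrt(12394)/51152320 ≈ -1.0234e-6 + 2.1764e-6*I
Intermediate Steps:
d = -300896 (d = 8*(-23318 - 1*14294) = 8*(-23318 - 14294) = 8*(-37612) = -300896)
t = 14509/47119 - I*sqrt(12394)/170 (t = 14509/47119 + sqrt(986 - 13380)/(-102 - 68) = 14509*(1/47119) + sqrt(-12394)/(-170) = 14509/47119 + (I*sqrt(12394))*(-1/170) = 14509/47119 - I*sqrt(12394)/170 ≈ 0.30792 - 0.65487*I)
t/d = (14509/47119 - I*sqrt(12394)/170)/(-300896) = (14509/47119 - I*sqrt(12394)/170)*(-1/300896) = -14509/14177918624 + I*sqrt(12394)/51152320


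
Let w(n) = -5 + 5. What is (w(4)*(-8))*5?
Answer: 0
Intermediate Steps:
w(n) = 0
(w(4)*(-8))*5 = (0*(-8))*5 = 0*5 = 0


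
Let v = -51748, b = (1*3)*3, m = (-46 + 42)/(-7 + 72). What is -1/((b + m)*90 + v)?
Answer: 13/662266 ≈ 1.9630e-5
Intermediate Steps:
m = -4/65 ≈ -0.061538
b = 9 (b = 3*3 = 9)
-1/((b + m)*90 + v) = -1/((9 - 4/65)*90 - 51748) = -1/((581/65)*90 - 51748) = -1/(10458/13 - 51748) = -1/(-662266/13) = -1*(-13/662266) = 13/662266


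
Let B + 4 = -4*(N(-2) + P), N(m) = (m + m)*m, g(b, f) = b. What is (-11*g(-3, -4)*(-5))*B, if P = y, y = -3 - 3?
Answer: 1980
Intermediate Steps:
y = -6
P = -6
N(m) = 2*m**2 (N(m) = (2*m)*m = 2*m**2)
B = -12 (B = -4 - 4*(2*(-2)**2 - 6) = -4 - 4*(2*4 - 6) = -4 - 4*(8 - 6) = -4 - 4*2 = -4 - 8 = -12)
(-11*g(-3, -4)*(-5))*B = (-11*(-3)*(-5))*(-12) = (33*(-5))*(-12) = -165*(-12) = 1980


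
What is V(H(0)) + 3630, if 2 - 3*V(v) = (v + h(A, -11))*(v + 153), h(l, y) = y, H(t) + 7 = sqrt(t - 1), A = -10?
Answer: 4507 - 128*I/3 ≈ 4507.0 - 42.667*I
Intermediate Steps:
H(t) = -7 + sqrt(-1 + t) (H(t) = -7 + sqrt(t - 1) = -7 + sqrt(-1 + t))
V(v) = 2/3 - (-11 + v)*(153 + v)/3 (V(v) = 2/3 - (v - 11)*(v + 153)/3 = 2/3 - (-11 + v)*(153 + v)/3)
V(H(0)) + 3630 = (1685/3 - 142*(-7 + sqrt(-1 + 0))/3 - (-7 + sqrt(-1 + 0))**2/3) + 3630 = (1685/3 - 142*(-7 + sqrt(-1))/3 - (-7 + sqrt(-1))**2/3) + 3630 = (1685/3 - 142*(-7 + I)/3 - (-7 + I)**2/3) + 3630 = (1685/3 + (994/3 - 142*I/3) - (-7 + I)**2/3) + 3630 = (893 - 142*I/3 - (-7 + I)**2/3) + 3630 = 4523 - 142*I/3 - (-7 + I)**2/3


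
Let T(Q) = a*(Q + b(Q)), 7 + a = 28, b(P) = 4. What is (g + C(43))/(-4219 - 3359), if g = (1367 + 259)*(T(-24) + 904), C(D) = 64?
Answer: -393524/3789 ≈ -103.86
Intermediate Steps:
a = 21 (a = -7 + 28 = 21)
T(Q) = 84 + 21*Q (T(Q) = 21*(Q + 4) = 21*(4 + Q) = 84 + 21*Q)
g = 786984 (g = (1367 + 259)*((84 + 21*(-24)) + 904) = 1626*((84 - 504) + 904) = 1626*(-420 + 904) = 1626*484 = 786984)
(g + C(43))/(-4219 - 3359) = (786984 + 64)/(-4219 - 3359) = 787048/(-7578) = 787048*(-1/7578) = -393524/3789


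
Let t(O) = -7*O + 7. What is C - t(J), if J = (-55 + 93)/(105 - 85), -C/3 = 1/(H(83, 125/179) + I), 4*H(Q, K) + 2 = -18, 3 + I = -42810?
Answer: 674391/107045 ≈ 6.3001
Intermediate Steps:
I = -42813 (I = -3 - 42810 = -42813)
H(Q, K) = -5 (H(Q, K) = -½ + (¼)*(-18) = -½ - 9/2 = -5)
C = 3/42818 (C = -3/(-5 - 42813) = -3/(-42818) = -3*(-1/42818) = 3/42818 ≈ 7.0064e-5)
J = 19/10 (J = 38/20 = 38*(1/20) = 19/10 ≈ 1.9000)
t(O) = 7 - 7*O
C - t(J) = 3/42818 - (7 - 7*19/10) = 3/42818 - (7 - 133/10) = 3/42818 - 1*(-63/10) = 3/42818 + 63/10 = 674391/107045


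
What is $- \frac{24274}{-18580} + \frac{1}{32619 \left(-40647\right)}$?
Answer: $\frac{16092017342251}{12317281139970} \approx 1.3065$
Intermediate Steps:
$- \frac{24274}{-18580} + \frac{1}{32619 \left(-40647\right)} = \left(-24274\right) \left(- \frac{1}{18580}\right) + \frac{1}{32619} \left(- \frac{1}{40647}\right) = \frac{12137}{9290} - \frac{1}{1325864493} = \frac{16092017342251}{12317281139970}$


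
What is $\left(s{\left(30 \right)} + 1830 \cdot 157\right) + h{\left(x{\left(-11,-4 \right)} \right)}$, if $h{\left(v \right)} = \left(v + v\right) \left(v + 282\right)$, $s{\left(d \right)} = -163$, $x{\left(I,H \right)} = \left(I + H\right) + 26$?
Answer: $293593$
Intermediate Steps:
$x{\left(I,H \right)} = 26 + H + I$ ($x{\left(I,H \right)} = \left(H + I\right) + 26 = 26 + H + I$)
$h{\left(v \right)} = 2 v \left(282 + v\right)$
$\left(s{\left(30 \right)} + 1830 \cdot 157\right) + h{\left(x{\left(-11,-4 \right)} \right)} = \left(-163 + 1830 \cdot 157\right) + 2 \left(26 - 4 - 11\right) \left(282 - -11\right) = \left(-163 + 287310\right) + 2 \cdot 11 \left(282 + 11\right) = 287147 + 2 \cdot 11 \cdot 293 = 287147 + 6446 = 293593$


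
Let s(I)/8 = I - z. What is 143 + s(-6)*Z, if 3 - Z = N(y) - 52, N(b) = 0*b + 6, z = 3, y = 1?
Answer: -3385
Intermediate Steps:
N(b) = 6 (N(b) = 0 + 6 = 6)
s(I) = -24 + 8*I (s(I) = 8*(I - 1*3) = 8*(I - 3) = 8*(-3 + I) = -24 + 8*I)
Z = 49 (Z = 3 - (6 - 52) = 3 - 1*(-46) = 3 + 46 = 49)
143 + s(-6)*Z = 143 + (-24 + 8*(-6))*49 = 143 + (-24 - 48)*49 = 143 - 72*49 = 143 - 3528 = -3385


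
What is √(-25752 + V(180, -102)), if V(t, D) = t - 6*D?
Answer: 8*I*√390 ≈ 157.99*I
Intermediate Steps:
√(-25752 + V(180, -102)) = √(-25752 + (180 - 6*(-102))) = √(-25752 + (180 + 612)) = √(-25752 + 792) = √(-24960) = 8*I*√390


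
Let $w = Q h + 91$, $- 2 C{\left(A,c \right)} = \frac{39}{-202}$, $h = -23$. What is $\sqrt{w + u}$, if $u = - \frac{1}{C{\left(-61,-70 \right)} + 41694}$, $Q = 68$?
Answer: $\frac{i \sqrt{417940655292791085}}{16844415} \approx 38.38 i$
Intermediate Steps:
$C{\left(A,c \right)} = \frac{39}{404}$ ($C{\left(A,c \right)} = - \frac{39 \frac{1}{-202}}{2} = - \frac{39 \left(- \frac{1}{202}\right)}{2} = \left(- \frac{1}{2}\right) \left(- \frac{39}{202}\right) = \frac{39}{404}$)
$w = -1473$ ($w = 68 \left(-23\right) + 91 = -1564 + 91 = -1473$)
$u = - \frac{404}{16844415}$ ($u = - \frac{1}{\frac{39}{404} + 41694} = - \frac{1}{\frac{16844415}{404}} = \left(-1\right) \frac{404}{16844415} = - \frac{404}{16844415} \approx -2.3984 \cdot 10^{-5}$)
$\sqrt{w + u} = \sqrt{-1473 - \frac{404}{16844415}} = \sqrt{- \frac{24811823699}{16844415}} = \frac{i \sqrt{417940655292791085}}{16844415}$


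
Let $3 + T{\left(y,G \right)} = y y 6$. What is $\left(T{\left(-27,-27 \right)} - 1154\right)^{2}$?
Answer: $10349089$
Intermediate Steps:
$T{\left(y,G \right)} = -3 + 6 y^{2}$ ($T{\left(y,G \right)} = -3 + y y 6 = -3 + y^{2} \cdot 6 = -3 + 6 y^{2}$)
$\left(T{\left(-27,-27 \right)} - 1154\right)^{2} = \left(\left(-3 + 6 \left(-27\right)^{2}\right) - 1154\right)^{2} = \left(\left(-3 + 6 \cdot 729\right) - 1154\right)^{2} = \left(\left(-3 + 4374\right) - 1154\right)^{2} = \left(4371 - 1154\right)^{2} = 3217^{2} = 10349089$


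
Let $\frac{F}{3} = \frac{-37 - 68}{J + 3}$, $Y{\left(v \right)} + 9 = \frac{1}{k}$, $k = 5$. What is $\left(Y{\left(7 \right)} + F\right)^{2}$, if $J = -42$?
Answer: $\frac{2209}{4225} \approx 0.52284$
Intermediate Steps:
$Y{\left(v \right)} = - \frac{44}{5}$ ($Y{\left(v \right)} = -9 + \frac{1}{5} = - \frac{44}{5}$)
$F = \frac{105}{13}$ ($F = 3 \frac{-37 - 68}{-42 + 3} = 3 \left(- \frac{105}{-39}\right) = 3 \left(\left(-105\right) \left(- \frac{1}{39}\right)\right) = 3 \cdot \frac{35}{13} = \frac{105}{13} \approx 8.0769$)
$\left(Y{\left(7 \right)} + F\right)^{2} = \left(- \frac{44}{5} + \frac{105}{13}\right)^{2} = \left(- \frac{47}{65}\right)^{2} = \frac{2209}{4225}$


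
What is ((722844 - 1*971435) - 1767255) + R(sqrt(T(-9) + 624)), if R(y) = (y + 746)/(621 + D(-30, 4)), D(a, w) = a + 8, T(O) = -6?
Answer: -1207491008/599 + sqrt(618)/599 ≈ -2.0158e+6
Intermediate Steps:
D(a, w) = 8 + a
R(y) = 746/599 + y/599 (R(y) = (y + 746)/(621 + (8 - 30)) = (746 + y)/(621 - 22) = (746 + y)/599 = (746 + y)*(1/599) = 746/599 + y/599)
((722844 - 1*971435) - 1767255) + R(sqrt(T(-9) + 624)) = ((722844 - 1*971435) - 1767255) + (746/599 + sqrt(-6 + 624)/599) = ((722844 - 971435) - 1767255) + (746/599 + sqrt(618)/599) = (-248591 - 1767255) + (746/599 + sqrt(618)/599) = -2015846 + (746/599 + sqrt(618)/599) = -1207491008/599 + sqrt(618)/599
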